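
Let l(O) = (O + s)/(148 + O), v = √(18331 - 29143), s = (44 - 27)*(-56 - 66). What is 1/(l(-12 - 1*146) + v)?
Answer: 465/126313 - 25*I*√2703/757878 ≈ 0.0036813 - 0.001715*I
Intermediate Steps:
s = -2074 (s = 17*(-122) = -2074)
v = 2*I*√2703 (v = √(-10812) = 2*I*√2703 ≈ 103.98*I)
l(O) = (-2074 + O)/(148 + O) (l(O) = (O - 2074)/(148 + O) = (-2074 + O)/(148 + O))
1/(l(-12 - 1*146) + v) = 1/((-2074 + (-12 - 1*146))/(148 + (-12 - 1*146)) + 2*I*√2703) = 1/((-2074 + (-12 - 146))/(148 + (-12 - 146)) + 2*I*√2703) = 1/((-2074 - 158)/(148 - 158) + 2*I*√2703) = 1/(-2232/(-10) + 2*I*√2703) = 1/(-⅒*(-2232) + 2*I*√2703) = 1/(1116/5 + 2*I*√2703)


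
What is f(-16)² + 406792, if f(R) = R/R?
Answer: 406793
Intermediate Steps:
f(R) = 1
f(-16)² + 406792 = 1² + 406792 = 1 + 406792 = 406793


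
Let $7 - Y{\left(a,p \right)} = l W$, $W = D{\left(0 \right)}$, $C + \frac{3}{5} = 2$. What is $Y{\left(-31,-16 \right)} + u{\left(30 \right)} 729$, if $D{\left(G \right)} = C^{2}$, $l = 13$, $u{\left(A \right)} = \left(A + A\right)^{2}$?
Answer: $\frac{65609538}{25} \approx 2.6244 \cdot 10^{6}$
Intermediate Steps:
$C = \frac{7}{5}$ ($C = - \frac{3}{5} + 2 = \frac{7}{5} \approx 1.4$)
$u{\left(A \right)} = 4 A^{2}$ ($u{\left(A \right)} = \left(2 A\right)^{2} = 4 A^{2}$)
$D{\left(G \right)} = \frac{49}{25}$ ($D{\left(G \right)} = \left(\frac{7}{5}\right)^{2} = \frac{49}{25}$)
$W = \frac{49}{25} \approx 1.96$
$Y{\left(a,p \right)} = - \frac{462}{25}$ ($Y{\left(a,p \right)} = 7 - 13 \cdot \frac{49}{25} = 7 - \frac{637}{25} = - \frac{462}{25}$)
$Y{\left(-31,-16 \right)} + u{\left(30 \right)} 729 = - \frac{462}{25} + 4 \cdot 30^{2} \cdot 729 = - \frac{462}{25} + 4 \cdot 900 \cdot 729 = - \frac{462}{25} + 3600 \cdot 729 = - \frac{462}{25} + 2624400 = \frac{65609538}{25}$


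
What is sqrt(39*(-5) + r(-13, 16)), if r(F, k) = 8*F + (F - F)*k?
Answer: I*sqrt(299) ≈ 17.292*I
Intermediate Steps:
r(F, k) = 8*F (r(F, k) = 8*F + 0*k = 8*F + 0 = 8*F)
sqrt(39*(-5) + r(-13, 16)) = sqrt(39*(-5) + 8*(-13)) = sqrt(-195 - 104) = sqrt(-299) = I*sqrt(299)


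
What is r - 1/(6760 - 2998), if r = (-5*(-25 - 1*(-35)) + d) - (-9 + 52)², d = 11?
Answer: -7102657/3762 ≈ -1888.0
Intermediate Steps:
r = -1888 (r = (-5*(-25 - 1*(-35)) + 11) - (-9 + 52)² = (-5*(-25 + 35) + 11) - 1*43² = (-5*10 + 11) - 1*1849 = (-50 + 11) - 1849 = -39 - 1849 = -1888)
r - 1/(6760 - 2998) = -1888 - 1/(6760 - 2998) = -1888 - 1/3762 = -7102657/3762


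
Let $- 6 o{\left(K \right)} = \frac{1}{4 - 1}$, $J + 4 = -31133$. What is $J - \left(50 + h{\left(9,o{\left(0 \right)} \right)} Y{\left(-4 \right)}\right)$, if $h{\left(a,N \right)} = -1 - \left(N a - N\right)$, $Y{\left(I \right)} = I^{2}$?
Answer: $- \frac{280603}{9} \approx -31178.0$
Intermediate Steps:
$J = -31137$ ($J = -4 - 31133 = -31137$)
$o{\left(K \right)} = - \frac{1}{18}$ ($o{\left(K \right)} = - \frac{1}{6 \left(4 - 1\right)} = - \frac{1}{6 \cdot 3} = \left(- \frac{1}{6}\right) \frac{1}{3} = - \frac{1}{18}$)
$h{\left(a,N \right)} = -1 + N - N a$ ($h{\left(a,N \right)} = -1 - \left(- N + N a\right) = -1 + N - N a$)
$J - \left(50 + h{\left(9,o{\left(0 \right)} \right)} Y{\left(-4 \right)}\right) = -31137 - \left(50 + \left(-1 - \frac{1}{18} - \left(- \frac{1}{18}\right) 9\right) \left(-4\right)^{2}\right) = -31137 - \left(50 + \left(-1 - \frac{1}{18} + \frac{1}{2}\right) 16\right) = -31137 - \left(50 - \frac{80}{9}\right) = -31137 - \frac{370}{9} = - \frac{280603}{9}$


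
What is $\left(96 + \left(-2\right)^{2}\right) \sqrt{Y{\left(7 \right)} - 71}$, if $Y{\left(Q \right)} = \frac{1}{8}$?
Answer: $225 i \sqrt{14} \approx 841.87 i$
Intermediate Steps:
$Y{\left(Q \right)} = \frac{1}{8}$
$\left(96 + \left(-2\right)^{2}\right) \sqrt{Y{\left(7 \right)} - 71} = \left(96 + \left(-2\right)^{2}\right) \sqrt{\frac{1}{8} - 71} = \left(96 + 4\right) \sqrt{- \frac{567}{8}} = 100 \frac{9 i \sqrt{14}}{4} = 225 i \sqrt{14}$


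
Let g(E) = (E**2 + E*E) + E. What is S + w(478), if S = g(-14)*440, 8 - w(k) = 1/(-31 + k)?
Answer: 74348615/447 ≈ 1.6633e+5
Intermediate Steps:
g(E) = E + 2*E**2 (g(E) = (E**2 + E**2) + E = 2*E**2 + E = E + 2*E**2)
w(k) = 8 - 1/(-31 + k)
S = 166320 (S = -14*(1 + 2*(-14))*440 = -14*(1 - 28)*440 = -14*(-27)*440 = 378*440 = 166320)
S + w(478) = 166320 + (-249 + 8*478)/(-31 + 478) = 166320 + (-249 + 3824)/447 = 166320 + (1/447)*3575 = 166320 + 3575/447 = 74348615/447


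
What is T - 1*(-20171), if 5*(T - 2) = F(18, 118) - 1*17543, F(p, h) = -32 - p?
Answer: 83272/5 ≈ 16654.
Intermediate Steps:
T = -17583/5 (T = 2 + ((-32 - 1*18) - 1*17543)/5 = 2 + ((-32 - 18) - 17543)/5 = 2 + (-50 - 17543)/5 = 2 + (1/5)*(-17593) = 2 - 17593/5 = -17583/5 ≈ -3516.6)
T - 1*(-20171) = -17583/5 - 1*(-20171) = -17583/5 + 20171 = 83272/5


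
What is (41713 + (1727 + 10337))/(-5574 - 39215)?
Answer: -53777/44789 ≈ -1.2007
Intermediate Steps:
(41713 + (1727 + 10337))/(-5574 - 39215) = (41713 + 12064)/(-44789) = 53777*(-1/44789) = -53777/44789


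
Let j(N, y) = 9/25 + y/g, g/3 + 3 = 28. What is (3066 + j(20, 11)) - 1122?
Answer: 145838/75 ≈ 1944.5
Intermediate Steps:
g = 75 (g = -9 + 3*28 = -9 + 84 = 75)
j(N, y) = 9/25 + y/75
(3066 + j(20, 11)) - 1122 = (3066 + (9/25 + (1/75)*11)) - 1122 = (3066 + (9/25 + 11/75)) - 1122 = (3066 + 38/75) - 1122 = 229988/75 - 1122 = 145838/75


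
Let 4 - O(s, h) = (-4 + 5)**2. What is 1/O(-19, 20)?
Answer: 1/3 ≈ 0.33333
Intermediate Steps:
O(s, h) = 3 (O(s, h) = 4 - (-4 + 5)**2 = 4 - 1*1**2 = 4 - 1*1 = 4 - 1 = 3)
1/O(-19, 20) = 1/3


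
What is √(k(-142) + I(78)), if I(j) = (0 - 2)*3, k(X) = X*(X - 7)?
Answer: 4*√1322 ≈ 145.44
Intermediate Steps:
k(X) = X*(-7 + X)
I(j) = -6 (I(j) = -2*3 = -6)
√(k(-142) + I(78)) = √(-142*(-7 - 142) - 6) = √(-142*(-149) - 6) = √(21158 - 6) = √21152 = 4*√1322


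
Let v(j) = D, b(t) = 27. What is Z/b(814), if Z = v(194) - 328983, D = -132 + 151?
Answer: -328964/27 ≈ -12184.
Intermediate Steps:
D = 19
v(j) = 19
Z = -328964 (Z = 19 - 328983 = -328964)
Z/b(814) = -328964/27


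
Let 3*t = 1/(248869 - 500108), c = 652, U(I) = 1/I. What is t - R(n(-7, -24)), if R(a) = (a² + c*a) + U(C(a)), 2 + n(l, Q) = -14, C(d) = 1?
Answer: 7669070474/753717 ≈ 10175.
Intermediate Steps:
n(l, Q) = -16 (n(l, Q) = -2 - 14 = -16)
t = -1/753717 (t = 1/(3*(248869 - 500108)) = (⅓)/(-251239) = (⅓)*(-1/251239) = -1/753717 ≈ -1.3268e-6)
R(a) = 1 + a² + 652*a (R(a) = (a² + 652*a) + 1/1 = (a² + 652*a) + 1 = 1 + a² + 652*a)
t - R(n(-7, -24)) = -1/753717 - (1 + (-16)² + 652*(-16)) = -1/753717 - (1 + 256 - 10432) = -1/753717 - 1*(-10175) = -1/753717 + 10175 = 7669070474/753717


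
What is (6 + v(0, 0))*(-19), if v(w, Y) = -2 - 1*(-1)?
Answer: -95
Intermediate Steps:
v(w, Y) = -1 (v(w, Y) = -2 + 1 = -1)
(6 + v(0, 0))*(-19) = (6 - 1)*(-19) = 5*(-19) = -95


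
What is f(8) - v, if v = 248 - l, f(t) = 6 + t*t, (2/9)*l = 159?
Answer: 1075/2 ≈ 537.50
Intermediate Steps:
l = 1431/2 (l = (9/2)*159 = 1431/2 ≈ 715.50)
f(t) = 6 + t**2
v = -935/2 (v = 248 - 1*1431/2 = 248 - 1431/2 = -935/2 ≈ -467.50)
f(8) - v = (6 + 8**2) - 1*(-935/2) = (6 + 64) + 935/2 = 70 + 935/2 = 1075/2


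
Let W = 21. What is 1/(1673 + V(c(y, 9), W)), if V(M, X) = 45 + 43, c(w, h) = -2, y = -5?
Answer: 1/1761 ≈ 0.00056786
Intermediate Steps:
V(M, X) = 88
1/(1673 + V(c(y, 9), W)) = 1/(1673 + 88) = 1/1761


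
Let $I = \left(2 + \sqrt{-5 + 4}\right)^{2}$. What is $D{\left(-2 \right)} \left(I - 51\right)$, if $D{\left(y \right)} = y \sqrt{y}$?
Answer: $\sqrt{2} \left(8 + 96 i\right) \approx 11.314 + 135.76 i$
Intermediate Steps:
$I = \left(2 + i\right)^{2}$ ($I = \left(2 + \sqrt{-1}\right)^{2} = \left(2 + i\right)^{2} \approx 3.0 + 4.0 i$)
$D{\left(y \right)} = y^{\frac{3}{2}}$
$D{\left(-2 \right)} \left(I - 51\right) = \left(-2\right)^{\frac{3}{2}} \left(\left(2 + i\right)^{2} - 51\right) = - 2 i \sqrt{2} \left(-51 + \left(2 + i\right)^{2}\right)$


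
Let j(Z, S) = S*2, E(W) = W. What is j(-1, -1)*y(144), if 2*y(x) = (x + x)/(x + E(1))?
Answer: -288/145 ≈ -1.9862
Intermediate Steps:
j(Z, S) = 2*S
y(x) = x/(1 + x) (y(x) = ((x + x)/(x + 1))/2 = ((2*x)/(1 + x))/2 = (2*x/(1 + x))/2 = x/(1 + x))
j(-1, -1)*y(144) = (2*(-1))*(144/(1 + 144)) = -288/145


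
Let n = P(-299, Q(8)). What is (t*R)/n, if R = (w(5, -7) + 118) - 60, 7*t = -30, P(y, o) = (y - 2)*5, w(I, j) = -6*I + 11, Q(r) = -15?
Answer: 234/2107 ≈ 0.11106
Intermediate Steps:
w(I, j) = 11 - 6*I
P(y, o) = -10 + 5*y (P(y, o) = (-2 + y)*5 = -10 + 5*y)
t = -30/7 (t = (⅐)*(-30) = -30/7 ≈ -4.2857)
n = -1505 (n = -10 + 5*(-299) = -10 - 1495 = -1505)
R = 39 (R = ((11 - 6*5) + 118) - 60 = ((11 - 30) + 118) - 60 = (-19 + 118) - 60 = 99 - 60 = 39)
(t*R)/n = -30/7*39/(-1505) = -1170/7*(-1/1505) = 234/2107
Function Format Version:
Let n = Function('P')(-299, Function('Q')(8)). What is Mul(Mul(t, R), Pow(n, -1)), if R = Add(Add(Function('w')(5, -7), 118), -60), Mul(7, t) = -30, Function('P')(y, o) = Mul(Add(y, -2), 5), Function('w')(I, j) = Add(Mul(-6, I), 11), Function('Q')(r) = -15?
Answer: Rational(234, 2107) ≈ 0.11106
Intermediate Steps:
Function('w')(I, j) = Add(11, Mul(-6, I))
Function('P')(y, o) = Add(-10, Mul(5, y)) (Function('P')(y, o) = Mul(Add(-2, y), 5) = Add(-10, Mul(5, y)))
t = Rational(-30, 7) (t = Mul(Rational(1, 7), -30) = Rational(-30, 7) ≈ -4.2857)
n = -1505 (n = Add(-10, Mul(5, -299)) = Add(-10, -1495) = -1505)
R = 39 (R = Add(Add(Add(11, Mul(-6, 5)), 118), -60) = Add(Add(Add(11, -30), 118), -60) = Add(Add(-19, 118), -60) = Add(99, -60) = 39)
Mul(Mul(t, R), Pow(n, -1)) = Mul(Mul(Rational(-30, 7), 39), Pow(-1505, -1)) = Mul(Rational(-1170, 7), Rational(-1, 1505)) = Rational(234, 2107)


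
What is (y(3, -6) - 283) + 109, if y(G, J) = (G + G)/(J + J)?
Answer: -349/2 ≈ -174.50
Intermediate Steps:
y(G, J) = G/J (y(G, J) = (2*G)/((2*J)) = (2*G)*(1/(2*J)) = G/J)
(y(3, -6) - 283) + 109 = (3/(-6) - 283) + 109 = (3*(-1/6) - 283) + 109 = (-1/2 - 283) + 109 = -567/2 + 109 = -349/2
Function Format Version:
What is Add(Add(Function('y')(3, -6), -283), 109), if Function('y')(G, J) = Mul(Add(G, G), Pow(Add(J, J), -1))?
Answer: Rational(-349, 2) ≈ -174.50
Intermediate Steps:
Function('y')(G, J) = Mul(G, Pow(J, -1)) (Function('y')(G, J) = Mul(Mul(2, G), Pow(Mul(2, J), -1)) = Mul(Mul(2, G), Mul(Rational(1, 2), Pow(J, -1))) = Mul(G, Pow(J, -1)))
Add(Add(Function('y')(3, -6), -283), 109) = Add(Add(Mul(3, Pow(-6, -1)), -283), 109) = Add(Add(Mul(3, Rational(-1, 6)), -283), 109) = Add(Add(Rational(-1, 2), -283), 109) = Add(Rational(-567, 2), 109) = Rational(-349, 2)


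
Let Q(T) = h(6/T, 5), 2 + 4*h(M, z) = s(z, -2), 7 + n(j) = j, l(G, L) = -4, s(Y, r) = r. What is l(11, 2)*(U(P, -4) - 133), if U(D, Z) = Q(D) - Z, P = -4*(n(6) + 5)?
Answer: 520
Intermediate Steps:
n(j) = -7 + j
h(M, z) = -1 (h(M, z) = -1/2 + (1/4)*(-2) = -1/2 - 1/2 = -1)
Q(T) = -1
P = -16 (P = -4*((-7 + 6) + 5) = -4*(-1 + 5) = -4*4 = -16)
U(D, Z) = -1 - Z
l(11, 2)*(U(P, -4) - 133) = -4*((-1 - 1*(-4)) - 133) = -4*((-1 + 4) - 133) = -4*(3 - 133) = -4*(-130) = 520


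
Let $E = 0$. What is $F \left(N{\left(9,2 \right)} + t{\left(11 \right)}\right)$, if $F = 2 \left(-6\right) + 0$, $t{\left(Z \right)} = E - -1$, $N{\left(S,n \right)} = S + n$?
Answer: $-144$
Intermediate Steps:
$t{\left(Z \right)} = 1$ ($t{\left(Z \right)} = 0 - -1 = 0 + 1 = 1$)
$F = -12$ ($F = -12 + 0 = -12$)
$F \left(N{\left(9,2 \right)} + t{\left(11 \right)}\right) = - 12 \left(\left(9 + 2\right) + 1\right) = - 12 \left(11 + 1\right) = \left(-12\right) 12 = -144$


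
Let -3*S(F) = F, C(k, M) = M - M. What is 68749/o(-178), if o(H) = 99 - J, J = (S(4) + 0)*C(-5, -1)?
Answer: 68749/99 ≈ 694.43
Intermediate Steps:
C(k, M) = 0
S(F) = -F/3
J = 0 (J = (-⅓*4 + 0)*0 = (-4/3 + 0)*0 = -4/3*0 = 0)
o(H) = 99 (o(H) = 99 - 1*0 = 99 + 0 = 99)
68749/o(-178) = 68749/99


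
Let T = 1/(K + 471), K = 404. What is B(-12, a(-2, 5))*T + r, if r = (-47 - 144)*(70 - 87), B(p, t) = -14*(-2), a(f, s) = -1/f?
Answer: 405879/125 ≈ 3247.0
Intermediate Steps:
B(p, t) = 28
r = 3247 (r = -191*(-17) = 3247)
T = 1/875 (T = 1/(404 + 471) = 1/875 ≈ 0.0011429)
B(-12, a(-2, 5))*T + r = 28*(1/875) + 3247 = 4/125 + 3247 = 405879/125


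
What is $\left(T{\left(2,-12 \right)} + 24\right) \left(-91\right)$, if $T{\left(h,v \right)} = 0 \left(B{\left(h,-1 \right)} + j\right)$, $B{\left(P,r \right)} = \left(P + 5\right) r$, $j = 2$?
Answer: $-2184$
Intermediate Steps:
$B{\left(P,r \right)} = r \left(5 + P\right)$ ($B{\left(P,r \right)} = \left(5 + P\right) r = r \left(5 + P\right)$)
$T{\left(h,v \right)} = 0$ ($T{\left(h,v \right)} = 0 \left(- (5 + h) + 2\right) = 0 \left(\left(-5 - h\right) + 2\right) = 0 \left(-3 - h\right) = 0$)
$\left(T{\left(2,-12 \right)} + 24\right) \left(-91\right) = \left(0 + 24\right) \left(-91\right) = 24 \left(-91\right) = -2184$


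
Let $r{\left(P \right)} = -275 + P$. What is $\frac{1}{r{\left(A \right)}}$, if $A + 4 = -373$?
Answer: $- \frac{1}{652} \approx -0.0015337$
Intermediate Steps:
$A = -377$ ($A = -4 - 373 = -377$)
$\frac{1}{r{\left(A \right)}} = \frac{1}{-275 - 377} = \frac{1}{-652} = - \frac{1}{652}$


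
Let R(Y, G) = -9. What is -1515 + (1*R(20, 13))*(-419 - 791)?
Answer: 9375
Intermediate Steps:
-1515 + (1*R(20, 13))*(-419 - 791) = -1515 + (1*(-9))*(-419 - 791) = -1515 - 9*(-1210) = -1515 + 10890 = 9375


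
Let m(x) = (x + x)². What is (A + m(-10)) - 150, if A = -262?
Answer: -12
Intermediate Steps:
m(x) = 4*x² (m(x) = (2*x)² = 4*x²)
(A + m(-10)) - 150 = (-262 + 4*(-10)²) - 150 = (-262 + 4*100) - 150 = (-262 + 400) - 150 = 138 - 150 = -12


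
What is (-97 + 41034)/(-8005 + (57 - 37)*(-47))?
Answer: -40937/8945 ≈ -4.5765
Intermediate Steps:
(-97 + 41034)/(-8005 + (57 - 37)*(-47)) = 40937/(-8005 + 20*(-47)) = 40937/(-8005 - 940) = 40937/(-8945) = 40937*(-1/8945) = -40937/8945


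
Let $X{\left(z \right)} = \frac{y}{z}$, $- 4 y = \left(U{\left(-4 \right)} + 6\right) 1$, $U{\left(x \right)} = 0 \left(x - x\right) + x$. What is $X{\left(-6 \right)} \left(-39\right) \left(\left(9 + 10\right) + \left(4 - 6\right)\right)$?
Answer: $- \frac{221}{4} \approx -55.25$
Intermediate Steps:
$U{\left(x \right)} = x$ ($U{\left(x \right)} = 0 \cdot 0 + x = 0 + x = x$)
$y = - \frac{1}{2}$ ($y = - \frac{\left(-4 + 6\right) 1}{4} = - \frac{2 \cdot 1}{4} = \left(- \frac{1}{4}\right) 2 = - \frac{1}{2} \approx -0.5$)
$X{\left(z \right)} = - \frac{1}{2 z}$
$X{\left(-6 \right)} \left(-39\right) \left(\left(9 + 10\right) + \left(4 - 6\right)\right) = - \frac{1}{2 \left(-6\right)} \left(-39\right) \left(\left(9 + 10\right) + \left(4 - 6\right)\right) = \left(- \frac{1}{2}\right) \left(- \frac{1}{6}\right) \left(-39\right) \left(19 - 2\right) = \frac{1}{12} \left(-39\right) 17 = \left(- \frac{13}{4}\right) 17 = - \frac{221}{4}$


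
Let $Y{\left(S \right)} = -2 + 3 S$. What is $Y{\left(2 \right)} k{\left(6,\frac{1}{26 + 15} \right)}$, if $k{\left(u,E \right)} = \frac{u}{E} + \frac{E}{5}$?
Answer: $\frac{201724}{205} \approx 984.02$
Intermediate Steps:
$k{\left(u,E \right)} = \frac{E}{5} + \frac{u}{E}$ ($k{\left(u,E \right)} = \frac{u}{E} + E \frac{1}{5} = \frac{u}{E} + \frac{E}{5} = \frac{E}{5} + \frac{u}{E}$)
$Y{\left(2 \right)} k{\left(6,\frac{1}{26 + 15} \right)} = \left(-2 + 3 \cdot 2\right) \left(\frac{1}{5 \left(26 + 15\right)} + \frac{6}{\frac{1}{26 + 15}}\right) = \left(-2 + 6\right) \left(\frac{1}{5 \cdot 41} + \frac{6}{\frac{1}{41}}\right) = 4 \left(\frac{1}{5} \cdot \frac{1}{41} + 6 \frac{1}{\frac{1}{41}}\right) = 4 \left(\frac{1}{205} + 6 \cdot 41\right) = 4 \left(\frac{1}{205} + 246\right) = 4 \cdot \frac{50431}{205} = \frac{201724}{205}$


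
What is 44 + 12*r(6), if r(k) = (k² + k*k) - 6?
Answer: 836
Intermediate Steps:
r(k) = -6 + 2*k² (r(k) = (k² + k²) - 6 = 2*k² - 6 = -6 + 2*k²)
44 + 12*r(6) = 44 + 12*(-6 + 2*6²) = 44 + 12*(-6 + 2*36) = 44 + 12*(-6 + 72) = 44 + 12*66 = 44 + 792 = 836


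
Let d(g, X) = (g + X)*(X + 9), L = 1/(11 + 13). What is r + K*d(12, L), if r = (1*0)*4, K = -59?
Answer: -3700067/576 ≈ -6423.7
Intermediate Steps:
L = 1/24 ≈ 0.041667
d(g, X) = (9 + X)*(X + g) (d(g, X) = (X + g)*(9 + X) = (9 + X)*(X + g))
r = 0 (r = 0*4 = 0)
r + K*d(12, L) = 0 - 59*((1/24)² + 9*(1/24) + 9*12 + (1/24)*12) = 0 - 59*(1/576 + 3/8 + 108 + ½) = 0 - 59*62713/576 = 0 - 3700067/576 = -3700067/576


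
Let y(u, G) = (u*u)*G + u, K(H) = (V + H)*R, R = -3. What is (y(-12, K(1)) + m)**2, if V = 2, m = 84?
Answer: 1498176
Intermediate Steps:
K(H) = -6 - 3*H (K(H) = (2 + H)*(-3) = -6 - 3*H)
y(u, G) = u + G*u**2 (y(u, G) = u**2*G + u = G*u**2 + u = u + G*u**2)
(y(-12, K(1)) + m)**2 = (-12*(1 + (-6 - 3*1)*(-12)) + 84)**2 = (-12*(1 + (-6 - 3)*(-12)) + 84)**2 = (-12*(1 - 9*(-12)) + 84)**2 = (-12*(1 + 108) + 84)**2 = (-12*109 + 84)**2 = (-1308 + 84)**2 = (-1224)**2 = 1498176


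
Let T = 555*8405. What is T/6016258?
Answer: 113775/146738 ≈ 0.77536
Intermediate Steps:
T = 4664775
T/6016258 = 4664775/6016258 = 4664775*(1/6016258) = 113775/146738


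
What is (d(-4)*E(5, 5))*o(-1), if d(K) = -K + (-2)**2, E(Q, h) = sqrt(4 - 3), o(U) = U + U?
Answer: -16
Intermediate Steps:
o(U) = 2*U
E(Q, h) = 1 (E(Q, h) = sqrt(1) = 1)
d(K) = 4 - K (d(K) = -K + 4 = 4 - K)
(d(-4)*E(5, 5))*o(-1) = ((4 - 1*(-4))*1)*(2*(-1)) = ((4 + 4)*1)*(-2) = (8*1)*(-2) = 8*(-2) = -16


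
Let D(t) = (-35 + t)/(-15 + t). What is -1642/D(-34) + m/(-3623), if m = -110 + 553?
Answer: -291529901/249987 ≈ -1166.2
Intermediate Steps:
D(t) = (-35 + t)/(-15 + t)
m = 443
-1642/D(-34) + m/(-3623) = -1642*(-15 - 34)/(-35 - 34) + 443/(-3623) = -1642/(-69/(-49)) + 443*(-1/3623) = -1642/((-1/49*(-69))) - 443/3623 = -1642/69/49 - 443/3623 = -1642*49/69 - 443/3623 = -80458/69 - 443/3623 = -291529901/249987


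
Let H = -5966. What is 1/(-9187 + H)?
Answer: -1/15153 ≈ -6.5994e-5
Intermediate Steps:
1/(-9187 + H) = 1/(-9187 - 5966) = 1/(-15153) = -1/15153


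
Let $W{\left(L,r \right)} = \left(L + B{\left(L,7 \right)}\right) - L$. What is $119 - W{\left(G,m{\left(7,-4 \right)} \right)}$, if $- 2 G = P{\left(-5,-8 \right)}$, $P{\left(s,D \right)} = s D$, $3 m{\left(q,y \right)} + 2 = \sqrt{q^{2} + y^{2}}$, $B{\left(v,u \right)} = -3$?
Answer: $122$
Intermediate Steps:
$m{\left(q,y \right)} = - \frac{2}{3} + \frac{\sqrt{q^{2} + y^{2}}}{3}$
$P{\left(s,D \right)} = D s$
$G = -20$ ($G = - \frac{\left(-8\right) \left(-5\right)}{2} = \left(- \frac{1}{2}\right) 40 = -20$)
$W{\left(L,r \right)} = -3$ ($W{\left(L,r \right)} = \left(L - 3\right) - L = \left(-3 + L\right) - L = -3$)
$119 - W{\left(G,m{\left(7,-4 \right)} \right)} = 119 - -3 = 119 + 3 = 122$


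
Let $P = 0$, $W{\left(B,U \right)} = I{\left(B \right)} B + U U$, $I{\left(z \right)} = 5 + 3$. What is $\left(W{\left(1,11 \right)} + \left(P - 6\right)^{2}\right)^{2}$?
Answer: $27225$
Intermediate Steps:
$I{\left(z \right)} = 8$
$W{\left(B,U \right)} = U^{2} + 8 B$ ($W{\left(B,U \right)} = 8 B + U U = 8 B + U^{2} = U^{2} + 8 B$)
$\left(W{\left(1,11 \right)} + \left(P - 6\right)^{2}\right)^{2} = \left(\left(11^{2} + 8 \cdot 1\right) + \left(0 - 6\right)^{2}\right)^{2} = \left(\left(121 + 8\right) + \left(-6\right)^{2}\right)^{2} = \left(129 + 36\right)^{2} = 165^{2} = 27225$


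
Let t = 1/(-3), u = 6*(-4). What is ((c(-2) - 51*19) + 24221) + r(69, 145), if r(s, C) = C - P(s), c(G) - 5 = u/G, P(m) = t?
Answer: 70243/3 ≈ 23414.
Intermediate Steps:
u = -24
t = -⅓ ≈ -0.33333
P(m) = -⅓
c(G) = 5 - 24/G
r(s, C) = ⅓ + C (r(s, C) = C - 1*(-⅓) = C + ⅓ = ⅓ + C)
((c(-2) - 51*19) + 24221) + r(69, 145) = (((5 - 24/(-2)) - 51*19) + 24221) + (⅓ + 145) = (((5 - 24*(-½)) - 969) + 24221) + 436/3 = (((5 + 12) - 969) + 24221) + 436/3 = ((17 - 969) + 24221) + 436/3 = (-952 + 24221) + 436/3 = 23269 + 436/3 = 70243/3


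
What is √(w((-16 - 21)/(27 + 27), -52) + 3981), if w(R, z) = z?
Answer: √3929 ≈ 62.682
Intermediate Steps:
√(w((-16 - 21)/(27 + 27), -52) + 3981) = √(-52 + 3981) = √3929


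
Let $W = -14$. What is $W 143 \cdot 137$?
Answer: $-274274$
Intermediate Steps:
$W 143 \cdot 137 = \left(-14\right) 143 \cdot 137 = \left(-2002\right) 137 = -274274$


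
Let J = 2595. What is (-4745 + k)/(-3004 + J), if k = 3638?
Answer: 1107/409 ≈ 2.7066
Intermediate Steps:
(-4745 + k)/(-3004 + J) = (-4745 + 3638)/(-3004 + 2595) = -1107/(-409) = -1107*(-1/409) = 1107/409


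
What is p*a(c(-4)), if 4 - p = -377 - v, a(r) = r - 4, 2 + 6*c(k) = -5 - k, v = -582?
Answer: 1809/2 ≈ 904.50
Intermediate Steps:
c(k) = -7/6 - k/6 (c(k) = -1/3 + (-5 - k)/6 = -1/3 + (-5/6 - k/6) = -7/6 - k/6)
a(r) = -4 + r
p = -201 (p = 4 - (-377 - 1*(-582)) = 4 - (-377 + 582) = 4 - 1*205 = 4 - 205 = -201)
p*a(c(-4)) = -201*(-4 + (-7/6 - 1/6*(-4))) = -201*(-4 + (-7/6 + 2/3)) = -201*(-4 - 1/2) = -201*(-9/2) = 1809/2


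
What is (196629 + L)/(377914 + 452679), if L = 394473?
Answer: 591102/830593 ≈ 0.71166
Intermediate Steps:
(196629 + L)/(377914 + 452679) = (196629 + 394473)/(377914 + 452679) = 591102/830593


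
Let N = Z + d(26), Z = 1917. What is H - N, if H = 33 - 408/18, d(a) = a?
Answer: -5798/3 ≈ -1932.7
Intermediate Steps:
N = 1943 (N = 1917 + 26 = 1943)
H = 31/3 (H = 33 - 408/18 = 33 - 34*⅔ = 33 - 68/3 = 31/3 ≈ 10.333)
H - N = 31/3 - 1*1943 = 31/3 - 1943 = -5798/3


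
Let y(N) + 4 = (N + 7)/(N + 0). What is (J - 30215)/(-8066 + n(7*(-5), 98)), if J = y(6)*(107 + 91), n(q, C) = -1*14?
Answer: 15289/4040 ≈ 3.7844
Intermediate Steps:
y(N) = -4 + (7 + N)/N (y(N) = -4 + (N + 7)/(N + 0) = -4 + (7 + N)/N)
n(q, C) = -14
J = -363 (J = (-3 + 7/6)*(107 + 91) = (-3 + 7*(1/6))*198 = (-3 + 7/6)*198 = -11/6*198 = -363)
(J - 30215)/(-8066 + n(7*(-5), 98)) = (-363 - 30215)/(-8066 - 14) = -30578/(-8080) = -30578*(-1/8080) = 15289/4040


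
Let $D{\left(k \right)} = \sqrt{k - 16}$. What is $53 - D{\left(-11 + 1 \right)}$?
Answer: $53 - i \sqrt{26} \approx 53.0 - 5.099 i$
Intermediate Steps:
$D{\left(k \right)} = \sqrt{-16 + k}$
$53 - D{\left(-11 + 1 \right)} = 53 - \sqrt{-16 + \left(-11 + 1\right)} = 53 - \sqrt{-16 - 10} = 53 - \sqrt{-26} = 53 - i \sqrt{26}$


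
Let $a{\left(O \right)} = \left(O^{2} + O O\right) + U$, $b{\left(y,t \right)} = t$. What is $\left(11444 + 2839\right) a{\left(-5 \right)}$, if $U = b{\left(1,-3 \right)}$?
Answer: $671301$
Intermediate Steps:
$U = -3$
$a{\left(O \right)} = -3 + 2 O^{2}$ ($a{\left(O \right)} = \left(O^{2} + O O\right) - 3 = \left(O^{2} + O^{2}\right) - 3 = 2 O^{2} - 3 = -3 + 2 O^{2}$)
$\left(11444 + 2839\right) a{\left(-5 \right)} = \left(11444 + 2839\right) \left(-3 + 2 \left(-5\right)^{2}\right) = 14283 \left(-3 + 2 \cdot 25\right) = 14283 \left(-3 + 50\right) = 14283 \cdot 47 = 671301$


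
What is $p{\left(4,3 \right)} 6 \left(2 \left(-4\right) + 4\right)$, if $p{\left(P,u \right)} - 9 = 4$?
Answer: $-312$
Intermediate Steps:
$p{\left(P,u \right)} = 13$ ($p{\left(P,u \right)} = 9 + 4 = 13$)
$p{\left(4,3 \right)} 6 \left(2 \left(-4\right) + 4\right) = 13 \cdot 6 \left(2 \left(-4\right) + 4\right) = 78 \left(-8 + 4\right) = 78 \left(-4\right) = -312$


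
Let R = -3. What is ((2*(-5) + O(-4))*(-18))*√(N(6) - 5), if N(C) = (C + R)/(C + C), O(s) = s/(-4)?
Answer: 81*I*√19 ≈ 353.07*I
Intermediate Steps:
O(s) = -s/4 (O(s) = s*(-¼) = -s/4)
N(C) = (-3 + C)/(2*C) (N(C) = (C - 3)/(C + C) = (-3 + C)/((2*C)) = (-3 + C)*(1/(2*C)) = (-3 + C)/(2*C))
((2*(-5) + O(-4))*(-18))*√(N(6) - 5) = ((2*(-5) - ¼*(-4))*(-18))*√((½)*(-3 + 6)/6 - 5) = ((-10 + 1)*(-18))*√((½)*(⅙)*3 - 5) = (-9*(-18))*√(¼ - 5) = 162*√(-19/4) = 162*(I*√19/2) = 81*I*√19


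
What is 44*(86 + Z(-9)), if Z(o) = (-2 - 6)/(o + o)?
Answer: 34232/9 ≈ 3803.6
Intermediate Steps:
Z(o) = -4/o (Z(o) = -8*1/(2*o) = -4/o)
44*(86 + Z(-9)) = 44*(86 - 4/(-9)) = 44*(86 - 4*(-1/9)) = 44*(86 + 4/9) = 44*(778/9) = 34232/9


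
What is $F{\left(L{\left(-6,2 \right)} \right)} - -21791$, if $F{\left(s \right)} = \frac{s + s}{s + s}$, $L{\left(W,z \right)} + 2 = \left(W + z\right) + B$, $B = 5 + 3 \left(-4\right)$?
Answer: $21792$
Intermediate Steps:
$B = -7$ ($B = 5 - 12 = -7$)
$L{\left(W,z \right)} = -9 + W + z$ ($L{\left(W,z \right)} = -2 - \left(7 - W - z\right) = -2 + \left(-7 + W + z\right) = -9 + W + z$)
$F{\left(s \right)} = 1$ ($F{\left(s \right)} = \frac{2 s}{2 s} = 2 s \frac{1}{2 s} = 1$)
$F{\left(L{\left(-6,2 \right)} \right)} - -21791 = 1 - -21791 = 1 + 21791 = 21792$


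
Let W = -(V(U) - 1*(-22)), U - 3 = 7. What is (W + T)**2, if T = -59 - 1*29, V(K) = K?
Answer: 14400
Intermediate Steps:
U = 10 (U = 3 + 7 = 10)
T = -88 (T = -59 - 29 = -88)
W = -32 (W = -(10 - 1*(-22)) = -(10 + 22) = -1*32 = -32)
(W + T)**2 = (-32 - 88)**2 = (-120)**2 = 14400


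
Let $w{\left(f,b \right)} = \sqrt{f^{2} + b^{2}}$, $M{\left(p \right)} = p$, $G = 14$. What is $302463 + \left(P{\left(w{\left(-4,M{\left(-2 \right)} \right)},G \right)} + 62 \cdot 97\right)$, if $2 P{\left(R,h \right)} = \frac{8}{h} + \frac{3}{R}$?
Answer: $\frac{2159341}{7} + \frac{3 \sqrt{5}}{20} \approx 3.0848 \cdot 10^{5}$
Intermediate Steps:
$w{\left(f,b \right)} = \sqrt{b^{2} + f^{2}}$
$P{\left(R,h \right)} = \frac{4}{h} + \frac{3}{2 R}$ ($P{\left(R,h \right)} = \frac{\frac{8}{h} + \frac{3}{R}}{2} = \frac{\frac{3}{R} + \frac{8}{h}}{2} = \frac{4}{h} + \frac{3}{2 R}$)
$302463 + \left(P{\left(w{\left(-4,M{\left(-2 \right)} \right)},G \right)} + 62 \cdot 97\right) = 302463 + \left(\left(\frac{4}{14} + \frac{3}{2 \sqrt{\left(-2\right)^{2} + \left(-4\right)^{2}}}\right) + 62 \cdot 97\right) = 302463 + \left(\left(4 \cdot \frac{1}{14} + \frac{3}{2 \sqrt{4 + 16}}\right) + 6014\right) = 302463 + \left(\left(\frac{2}{7} + \frac{3}{2 \sqrt{20}}\right) + 6014\right) = 302463 + \left(\left(\frac{2}{7} + \frac{3}{2 \cdot 2 \sqrt{5}}\right) + 6014\right) = 302463 + \left(\left(\frac{2}{7} + \frac{3 \frac{\sqrt{5}}{10}}{2}\right) + 6014\right) = 302463 + \left(\left(\frac{2}{7} + \frac{3 \sqrt{5}}{20}\right) + 6014\right) = 302463 + \left(\frac{42100}{7} + \frac{3 \sqrt{5}}{20}\right) = \frac{2159341}{7} + \frac{3 \sqrt{5}}{20}$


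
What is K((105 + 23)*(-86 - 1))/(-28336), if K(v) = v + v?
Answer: 1392/1771 ≈ 0.78600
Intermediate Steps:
K(v) = 2*v
K((105 + 23)*(-86 - 1))/(-28336) = (2*((105 + 23)*(-86 - 1)))/(-28336) = (2*(128*(-87)))*(-1/28336) = (2*(-11136))*(-1/28336) = -22272*(-1/28336) = 1392/1771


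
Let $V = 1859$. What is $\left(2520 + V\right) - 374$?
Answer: $4005$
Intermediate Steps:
$\left(2520 + V\right) - 374 = \left(2520 + 1859\right) - 374 = 4379 - 374 = 4005$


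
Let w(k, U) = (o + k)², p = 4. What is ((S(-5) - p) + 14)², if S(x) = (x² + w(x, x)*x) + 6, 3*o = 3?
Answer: 1521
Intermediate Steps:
o = 1 (o = (⅓)*3 = 1)
w(k, U) = (1 + k)²
S(x) = 6 + x² + x*(1 + x)² (S(x) = (x² + (1 + x)²*x) + 6 = (x² + x*(1 + x)²) + 6 = 6 + x² + x*(1 + x)²)
((S(-5) - p) + 14)² = (((6 + (-5)² - 5*(1 - 5)²) - 1*4) + 14)² = (((6 + 25 - 5*(-4)²) - 4) + 14)² = (((6 + 25 - 5*16) - 4) + 14)² = (((6 + 25 - 80) - 4) + 14)² = ((-49 - 4) + 14)² = (-53 + 14)² = (-39)² = 1521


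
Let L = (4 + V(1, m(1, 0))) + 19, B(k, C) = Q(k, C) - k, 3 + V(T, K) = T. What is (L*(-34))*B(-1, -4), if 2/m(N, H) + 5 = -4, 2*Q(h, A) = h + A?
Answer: 1071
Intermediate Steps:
Q(h, A) = A/2 + h/2 (Q(h, A) = (h + A)/2 = (A + h)/2 = A/2 + h/2)
m(N, H) = -2/9 (m(N, H) = 2/(-5 - 4) = 2/(-9) = 2*(-⅑) = -2/9)
V(T, K) = -3 + T
B(k, C) = C/2 - k/2 (B(k, C) = (C/2 + k/2) - k = C/2 - k/2)
L = 21 (L = (4 + (-3 + 1)) + 19 = (4 - 2) + 19 = 2 + 19 = 21)
(L*(-34))*B(-1, -4) = (21*(-34))*((½)*(-4) - ½*(-1)) = -714*(-2 + ½) = -714*(-3/2) = 1071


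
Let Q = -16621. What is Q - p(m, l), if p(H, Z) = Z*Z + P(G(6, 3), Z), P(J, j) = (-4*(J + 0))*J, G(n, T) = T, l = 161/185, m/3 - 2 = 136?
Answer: -567647546/34225 ≈ -16586.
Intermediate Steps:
m = 414 (m = 6 + 3*136 = 6 + 408 = 414)
l = 161/185 (l = 161*(1/185) = 161/185 ≈ 0.87027)
P(J, j) = -4*J**2 (P(J, j) = (-4*J)*J = -4*J**2)
p(H, Z) = -36 + Z**2 (p(H, Z) = Z*Z - 4*3**2 = Z**2 - 4*9 = Z**2 - 36 = -36 + Z**2)
Q - p(m, l) = -16621 - (-36 + (161/185)**2) = -16621 - (-36 + 25921/34225) = -16621 - 1*(-1206179/34225) = -16621 + 1206179/34225 = -567647546/34225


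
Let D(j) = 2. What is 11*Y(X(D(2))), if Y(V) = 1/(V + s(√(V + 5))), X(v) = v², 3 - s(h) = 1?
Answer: 11/6 ≈ 1.8333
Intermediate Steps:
s(h) = 2 (s(h) = 3 - 1*1 = 3 - 1 = 2)
Y(V) = 1/(2 + V) (Y(V) = 1/(V + 2) = 1/(2 + V))
11*Y(X(D(2))) = 11/(2 + 2²) = 11/(2 + 4) = 11/6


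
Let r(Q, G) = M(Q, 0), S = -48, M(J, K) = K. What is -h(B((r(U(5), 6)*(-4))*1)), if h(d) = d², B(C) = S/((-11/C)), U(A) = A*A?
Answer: 0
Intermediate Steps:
U(A) = A²
r(Q, G) = 0
B(C) = 48*C/11 (B(C) = -48*(-C/11) = -(-48)*C/11 = 48*C/11)
-h(B((r(U(5), 6)*(-4))*1)) = -(48*((0*(-4))*1)/11)² = -(48*(0*1)/11)² = -((48/11)*0)² = -1*0² = -1*0 = 0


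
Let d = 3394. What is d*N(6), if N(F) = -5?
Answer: -16970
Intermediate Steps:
d*N(6) = 3394*(-5) = -16970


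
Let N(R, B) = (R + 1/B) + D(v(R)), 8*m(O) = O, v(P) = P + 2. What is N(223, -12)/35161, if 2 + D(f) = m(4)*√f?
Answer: 2741/421932 ≈ 0.0064963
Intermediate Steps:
v(P) = 2 + P
m(O) = O/8
D(f) = -2 + √f/2 (D(f) = -2 + ((⅛)*4)*√f = -2 + √f/2)
N(R, B) = -2 + R + 1/B + √(2 + R)/2 (N(R, B) = (R + 1/B) + (-2 + √(2 + R)/2) = -2 + R + 1/B + √(2 + R)/2)
N(223, -12)/35161 = (-2 + 223 + 1/(-12) + √(2 + 223)/2)/35161 = (-2 + 223 - 1/12 + √225/2)*(1/35161) = (-2 + 223 - 1/12 + (½)*15)*(1/35161) = (-2 + 223 - 1/12 + 15/2)*(1/35161) = (2741/12)*(1/35161) = 2741/421932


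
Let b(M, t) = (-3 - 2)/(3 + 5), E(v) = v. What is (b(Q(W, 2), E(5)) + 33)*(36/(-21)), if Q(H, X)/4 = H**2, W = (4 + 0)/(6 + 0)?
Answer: -111/2 ≈ -55.500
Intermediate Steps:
W = 2/3 (W = 4/6 = 4*(1/6) = 2/3 ≈ 0.66667)
Q(H, X) = 4*H**2
b(M, t) = -5/8
(b(Q(W, 2), E(5)) + 33)*(36/(-21)) = (-5/8 + 33)*(36/(-21)) = 259*(36*(-1/21))/8 = (259/8)*(-12/7) = -111/2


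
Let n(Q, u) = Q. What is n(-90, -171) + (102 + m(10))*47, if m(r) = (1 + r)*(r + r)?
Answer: 15044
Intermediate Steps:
m(r) = 2*r*(1 + r) (m(r) = (1 + r)*(2*r) = 2*r*(1 + r))
n(-90, -171) + (102 + m(10))*47 = -90 + (102 + 2*10*(1 + 10))*47 = -90 + (102 + 2*10*11)*47 = -90 + (102 + 220)*47 = -90 + 322*47 = -90 + 15134 = 15044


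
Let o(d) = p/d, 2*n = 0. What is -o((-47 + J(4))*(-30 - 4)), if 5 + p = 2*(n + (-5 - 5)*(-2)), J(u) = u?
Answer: -35/1462 ≈ -0.023940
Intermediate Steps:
n = 0 (n = (½)*0 = 0)
p = 35 (p = -5 + 2*(0 + (-5 - 5)*(-2)) = -5 + 2*(0 - 10*(-2)) = -5 + 2*(0 + 20) = -5 + 2*20 = -5 + 40 = 35)
o(d) = 35/d
-o((-47 + J(4))*(-30 - 4)) = -35/((-47 + 4)*(-30 - 4)) = -35/((-43*(-34))) = -35/1462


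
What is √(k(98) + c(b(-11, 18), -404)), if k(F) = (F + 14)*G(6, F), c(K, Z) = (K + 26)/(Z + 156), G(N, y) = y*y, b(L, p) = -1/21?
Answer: √7293770459178/2604 ≈ 1037.1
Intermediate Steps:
b(L, p) = -1/21 (b(L, p) = -1*1/21 = -1/21)
G(N, y) = y²
c(K, Z) = (26 + K)/(156 + Z)
k(F) = F²*(14 + F) (k(F) = (F + 14)*F² = (14 + F)*F² = F²*(14 + F))
√(k(98) + c(b(-11, 18), -404)) = √(98²*(14 + 98) + (26 - 1/21)/(156 - 404)) = √(9604*112 + (545/21)/(-248)) = √(1075648 - 1/248*545/21) = √(1075648 - 545/5208) = √(5601974239/5208) = √7293770459178/2604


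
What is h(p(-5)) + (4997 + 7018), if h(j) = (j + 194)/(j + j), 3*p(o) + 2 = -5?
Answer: 167635/14 ≈ 11974.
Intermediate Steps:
p(o) = -7/3 (p(o) = -2/3 + (1/3)*(-5) = -2/3 - 5/3 = -7/3)
h(j) = (194 + j)/(2*j) (h(j) = (194 + j)/((2*j)) = (194 + j)*(1/(2*j)) = (194 + j)/(2*j))
h(p(-5)) + (4997 + 7018) = (194 - 7/3)/(2*(-7/3)) + (4997 + 7018) = (1/2)*(-3/7)*(575/3) + 12015 = -575/14 + 12015 = 167635/14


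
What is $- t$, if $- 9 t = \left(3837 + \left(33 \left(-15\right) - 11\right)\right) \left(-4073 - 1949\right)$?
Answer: $- \frac{20059282}{9} \approx -2.2288 \cdot 10^{6}$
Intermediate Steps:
$t = \frac{20059282}{9}$ ($t = - \frac{\left(3837 + \left(33 \left(-15\right) - 11\right)\right) \left(-4073 - 1949\right)}{9} = - \frac{\left(3837 - 506\right) \left(-6022\right)}{9} = - \frac{3331 \left(-6022\right)}{9} = \left(- \frac{1}{9}\right) \left(-20059282\right) = \frac{20059282}{9} \approx 2.2288 \cdot 10^{6}$)
$- t = \left(-1\right) \frac{20059282}{9} = - \frac{20059282}{9}$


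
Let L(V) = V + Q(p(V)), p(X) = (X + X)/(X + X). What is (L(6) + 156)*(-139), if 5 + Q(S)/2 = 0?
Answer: -21128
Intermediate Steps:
p(X) = 1 (p(X) = (2*X)/((2*X)) = (2*X)*(1/(2*X)) = 1)
Q(S) = -10 (Q(S) = -10 + 2*0 = -10 + 0 = -10)
L(V) = -10 + V (L(V) = V - 10 = -10 + V)
(L(6) + 156)*(-139) = ((-10 + 6) + 156)*(-139) = (-4 + 156)*(-139) = 152*(-139) = -21128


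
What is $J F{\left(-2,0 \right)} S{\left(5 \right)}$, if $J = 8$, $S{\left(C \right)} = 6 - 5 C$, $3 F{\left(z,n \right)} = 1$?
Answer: $- \frac{152}{3} \approx -50.667$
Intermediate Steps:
$F{\left(z,n \right)} = \frac{1}{3}$ ($F{\left(z,n \right)} = \frac{1}{3} \cdot 1 = \frac{1}{3}$)
$J F{\left(-2,0 \right)} S{\left(5 \right)} = 8 \cdot \frac{1}{3} \left(6 - 25\right) = \frac{8 \left(6 - 25\right)}{3} = \frac{8}{3} \left(-19\right) = - \frac{152}{3}$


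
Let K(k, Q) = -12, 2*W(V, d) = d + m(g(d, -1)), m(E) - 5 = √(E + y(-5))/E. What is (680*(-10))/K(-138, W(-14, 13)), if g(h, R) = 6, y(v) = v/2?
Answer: 1700/3 ≈ 566.67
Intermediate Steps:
y(v) = v/2 (y(v) = v*(½) = v/2)
m(E) = 5 + √(-5/2 + E)/E (m(E) = 5 + √(E + (½)*(-5))/E = 5 + √(E - 5/2)/E = 5 + √(-5/2 + E)/E)
W(V, d) = 5/2 + d/2 + √14/24 (W(V, d) = (d + (5 + (½)*√(-10 + 4*6)/6))/2 = (d + (5 + (½)*(⅙)*√(-10 + 24)))/2 = (d + (5 + (½)*(⅙)*√14))/2 = (d + (5 + √14/12))/2 = (5 + d + √14/12)/2 = 5/2 + d/2 + √14/24)
(680*(-10))/K(-138, W(-14, 13)) = (680*(-10))/(-12) = -6800*(-1/12) = 1700/3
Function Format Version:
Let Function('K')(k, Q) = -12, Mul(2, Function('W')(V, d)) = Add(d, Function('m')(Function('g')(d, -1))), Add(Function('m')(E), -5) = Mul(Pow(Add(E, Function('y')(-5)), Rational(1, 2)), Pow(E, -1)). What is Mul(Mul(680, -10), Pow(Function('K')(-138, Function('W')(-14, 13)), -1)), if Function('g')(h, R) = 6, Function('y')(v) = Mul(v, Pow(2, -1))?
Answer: Rational(1700, 3) ≈ 566.67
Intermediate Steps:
Function('y')(v) = Mul(Rational(1, 2), v) (Function('y')(v) = Mul(v, Rational(1, 2)) = Mul(Rational(1, 2), v))
Function('m')(E) = Add(5, Mul(Pow(E, -1), Pow(Add(Rational(-5, 2), E), Rational(1, 2)))) (Function('m')(E) = Add(5, Mul(Pow(Add(E, Mul(Rational(1, 2), -5)), Rational(1, 2)), Pow(E, -1))) = Add(5, Mul(Pow(Add(E, Rational(-5, 2)), Rational(1, 2)), Pow(E, -1))) = Add(5, Mul(Pow(Add(Rational(-5, 2), E), Rational(1, 2)), Pow(E, -1))) = Add(5, Mul(Pow(E, -1), Pow(Add(Rational(-5, 2), E), Rational(1, 2)))))
Function('W')(V, d) = Add(Rational(5, 2), Mul(Rational(1, 2), d), Mul(Rational(1, 24), Pow(14, Rational(1, 2)))) (Function('W')(V, d) = Mul(Rational(1, 2), Add(d, Add(5, Mul(Rational(1, 2), Pow(6, -1), Pow(Add(-10, Mul(4, 6)), Rational(1, 2)))))) = Mul(Rational(1, 2), Add(d, Add(5, Mul(Rational(1, 2), Rational(1, 6), Pow(Add(-10, 24), Rational(1, 2)))))) = Mul(Rational(1, 2), Add(d, Add(5, Mul(Rational(1, 2), Rational(1, 6), Pow(14, Rational(1, 2)))))) = Mul(Rational(1, 2), Add(d, Add(5, Mul(Rational(1, 12), Pow(14, Rational(1, 2)))))) = Mul(Rational(1, 2), Add(5, d, Mul(Rational(1, 12), Pow(14, Rational(1, 2))))) = Add(Rational(5, 2), Mul(Rational(1, 2), d), Mul(Rational(1, 24), Pow(14, Rational(1, 2)))))
Mul(Mul(680, -10), Pow(Function('K')(-138, Function('W')(-14, 13)), -1)) = Mul(Mul(680, -10), Pow(-12, -1)) = Mul(-6800, Rational(-1, 12)) = Rational(1700, 3)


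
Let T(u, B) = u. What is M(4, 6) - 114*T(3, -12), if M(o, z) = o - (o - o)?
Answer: -338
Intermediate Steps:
M(o, z) = o (M(o, z) = o - 1*0 = o + 0 = o)
M(4, 6) - 114*T(3, -12) = 4 - 114*3 = 4 - 342 = -338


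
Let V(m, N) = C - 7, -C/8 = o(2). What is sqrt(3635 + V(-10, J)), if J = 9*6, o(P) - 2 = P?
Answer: 2*sqrt(899) ≈ 59.967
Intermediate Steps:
o(P) = 2 + P
J = 54
C = -32 (C = -8*(2 + 2) = -8*4 = -32)
V(m, N) = -39 (V(m, N) = -32 - 7 = -39)
sqrt(3635 + V(-10, J)) = sqrt(3635 - 39) = sqrt(3596) = 2*sqrt(899)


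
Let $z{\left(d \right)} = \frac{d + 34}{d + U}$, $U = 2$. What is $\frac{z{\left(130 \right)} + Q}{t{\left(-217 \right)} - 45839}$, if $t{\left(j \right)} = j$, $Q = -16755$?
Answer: $\frac{2737}{7524} \approx 0.36377$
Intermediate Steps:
$z{\left(d \right)} = \frac{34 + d}{2 + d}$ ($z{\left(d \right)} = \frac{d + 34}{d + 2} = \frac{34 + d}{2 + d}$)
$\frac{z{\left(130 \right)} + Q}{t{\left(-217 \right)} - 45839} = \frac{\frac{34 + 130}{2 + 130} - 16755}{-217 - 45839} = \frac{\frac{1}{132} \cdot 164 - 16755}{-46056} = \left(\frac{1}{132} \cdot 164 - 16755\right) \left(- \frac{1}{46056}\right) = \left(\frac{41}{33} - 16755\right) \left(- \frac{1}{46056}\right) = \left(- \frac{552874}{33}\right) \left(- \frac{1}{46056}\right) = \frac{2737}{7524}$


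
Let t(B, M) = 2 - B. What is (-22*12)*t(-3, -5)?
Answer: -1320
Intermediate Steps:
(-22*12)*t(-3, -5) = (-22*12)*(2 - 1*(-3)) = -264*(2 + 3) = -264*5 = -1320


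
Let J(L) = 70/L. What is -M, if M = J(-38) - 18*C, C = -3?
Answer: -991/19 ≈ -52.158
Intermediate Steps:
M = 991/19 (M = 70/(-38) - 18*(-3) = 70*(-1/38) - 1*(-54) = -35/19 + 54 = 991/19 ≈ 52.158)
-M = -1*991/19 = -991/19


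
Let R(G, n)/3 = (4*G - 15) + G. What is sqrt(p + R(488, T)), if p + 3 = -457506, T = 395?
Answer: 3*I*sqrt(50026) ≈ 671.0*I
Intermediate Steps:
R(G, n) = -45 + 15*G (R(G, n) = 3*((4*G - 15) + G) = 3*((-15 + 4*G) + G) = 3*(-15 + 5*G) = -45 + 15*G)
p = -457509 (p = -3 - 457506 = -457509)
sqrt(p + R(488, T)) = sqrt(-457509 + (-45 + 15*488)) = sqrt(-457509 + (-45 + 7320)) = sqrt(-457509 + 7275) = sqrt(-450234) = 3*I*sqrt(50026)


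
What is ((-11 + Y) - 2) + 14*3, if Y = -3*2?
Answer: 23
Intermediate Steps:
Y = -6
((-11 + Y) - 2) + 14*3 = ((-11 - 6) - 2) + 14*3 = (-17 - 2) + 42 = -19 + 42 = 23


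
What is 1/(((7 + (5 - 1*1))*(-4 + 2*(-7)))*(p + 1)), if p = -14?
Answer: 1/2574 ≈ 0.00038850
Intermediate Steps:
1/(((7 + (5 - 1*1))*(-4 + 2*(-7)))*(p + 1)) = 1/(((7 + (5 - 1*1))*(-4 + 2*(-7)))*(-14 + 1)) = 1/(((7 + (5 - 1))*(-4 - 14))*(-13)) = 1/(((7 + 4)*(-18))*(-13)) = 1/((11*(-18))*(-13)) = 1/(-198*(-13)) = 1/2574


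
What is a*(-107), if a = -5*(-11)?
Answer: -5885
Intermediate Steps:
a = 55
a*(-107) = 55*(-107) = -5885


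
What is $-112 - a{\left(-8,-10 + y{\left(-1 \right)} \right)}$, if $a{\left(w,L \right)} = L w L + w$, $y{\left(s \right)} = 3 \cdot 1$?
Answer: $288$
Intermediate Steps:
$y{\left(s \right)} = 3$
$a{\left(w,L \right)} = w + w L^{2}$ ($a{\left(w,L \right)} = w L^{2} + w = w + w L^{2}$)
$-112 - a{\left(-8,-10 + y{\left(-1 \right)} \right)} = -112 - - 8 \left(1 + \left(-10 + 3\right)^{2}\right) = -112 - - 8 \left(1 + \left(-7\right)^{2}\right) = -112 - - 8 \left(1 + 49\right) = -112 - \left(-8\right) 50 = -112 - -400 = -112 + 400 = 288$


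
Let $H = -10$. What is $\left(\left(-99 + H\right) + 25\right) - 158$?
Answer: $-242$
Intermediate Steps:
$\left(\left(-99 + H\right) + 25\right) - 158 = \left(\left(-99 - 10\right) + 25\right) - 158 = \left(-109 + 25\right) - 158 = -84 - 158 = -242$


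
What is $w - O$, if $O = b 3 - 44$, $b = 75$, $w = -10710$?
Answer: $-10891$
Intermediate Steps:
$O = 181$ ($O = 75 \cdot 3 - 44 = 225 - 44 = 181$)
$w - O = -10710 - 181 = -10891$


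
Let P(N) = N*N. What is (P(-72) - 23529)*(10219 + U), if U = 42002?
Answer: -957994245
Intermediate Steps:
P(N) = N²
(P(-72) - 23529)*(10219 + U) = ((-72)² - 23529)*(10219 + 42002) = (5184 - 23529)*52221 = -18345*52221 = -957994245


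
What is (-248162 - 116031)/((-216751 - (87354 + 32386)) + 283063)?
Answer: 364193/53428 ≈ 6.8165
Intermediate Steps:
(-248162 - 116031)/((-216751 - (87354 + 32386)) + 283063) = -364193/((-216751 - 1*119740) + 283063) = -364193/((-216751 - 119740) + 283063) = -364193/(-336491 + 283063) = -364193/(-53428) = -364193*(-1/53428) = 364193/53428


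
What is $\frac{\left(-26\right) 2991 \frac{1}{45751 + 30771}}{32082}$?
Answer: $- \frac{12961}{409163134} \approx -3.1677 \cdot 10^{-5}$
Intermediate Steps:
$\frac{\left(-26\right) 2991 \frac{1}{45751 + 30771}}{32082} = - \frac{77766}{76522} \cdot \frac{1}{32082} = \left(-77766\right) \frac{1}{76522} \cdot \frac{1}{32082} = \left(- \frac{38883}{38261}\right) \frac{1}{32082} = - \frac{12961}{409163134}$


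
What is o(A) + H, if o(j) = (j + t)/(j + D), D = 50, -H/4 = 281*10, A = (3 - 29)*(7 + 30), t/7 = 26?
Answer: -854175/76 ≈ -11239.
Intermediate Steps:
t = 182 (t = 7*26 = 182)
A = -962 (A = -26*37 = -962)
H = -11240 (H = -1124*10 = -4*2810 = -11240)
o(j) = (182 + j)/(50 + j) (o(j) = (j + 182)/(j + 50) = (182 + j)/(50 + j))
o(A) + H = (182 - 962)/(50 - 962) - 11240 = -780/(-912) - 11240 = -1/912*(-780) - 11240 = 65/76 - 11240 = -854175/76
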